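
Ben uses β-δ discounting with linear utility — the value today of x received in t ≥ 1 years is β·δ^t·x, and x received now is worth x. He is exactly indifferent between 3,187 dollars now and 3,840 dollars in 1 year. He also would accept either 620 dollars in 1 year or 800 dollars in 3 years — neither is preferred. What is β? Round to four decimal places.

β ≈ 0.9428

Both payoffs in the second observation are in the future, so β drops out: δ^1·620 = δ^3·800 ⇒ δ^2 = 620/800 = 0.77500, so δ = 0.88034.
Substituting δ into 3187 = β·δ·3840: β = 3187/(3380.509) ≈ 0.9428.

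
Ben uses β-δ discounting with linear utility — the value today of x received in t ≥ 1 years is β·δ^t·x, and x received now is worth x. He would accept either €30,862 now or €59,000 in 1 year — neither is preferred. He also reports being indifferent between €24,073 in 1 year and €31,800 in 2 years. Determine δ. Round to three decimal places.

From the later pair, β·δ^1·24073 = β·δ^2·31800; dividing through, δ = 24073/31800 = 0.75701.

δ ≈ 0.757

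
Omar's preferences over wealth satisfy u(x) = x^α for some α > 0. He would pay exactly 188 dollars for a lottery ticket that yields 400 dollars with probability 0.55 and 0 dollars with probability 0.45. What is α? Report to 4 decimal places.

Since u(0) = 0, the lottery's EU is 0.55·400^α.
Equating: 188^α = 0.55·400^α, i.e. 0.4700^α = 0.55.
Taking logs: α·ln(188/400) = ln(0.55), so α = -0.5978370 / -0.7550226 ≈ 0.7918.

α ≈ 0.7918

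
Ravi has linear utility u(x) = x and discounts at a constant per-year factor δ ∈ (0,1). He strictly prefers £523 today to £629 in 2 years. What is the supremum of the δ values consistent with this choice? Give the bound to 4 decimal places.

δ < 0.9119

Under u(x) = x this choice says 523 > δ^2·629.
Dividing by 629: δ^2 < 0.83148. Both sides are positive, so the square root keeps the direction.
δ < 0.83148^(1/2) = 0.9119.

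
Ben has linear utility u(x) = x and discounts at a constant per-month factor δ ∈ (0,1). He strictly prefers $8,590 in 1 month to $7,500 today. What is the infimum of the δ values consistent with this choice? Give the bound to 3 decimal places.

δ > 0.873

Under u(x) = x this choice says 7500 < δ·8590.
So δ > 7500/8590 = 0.87311.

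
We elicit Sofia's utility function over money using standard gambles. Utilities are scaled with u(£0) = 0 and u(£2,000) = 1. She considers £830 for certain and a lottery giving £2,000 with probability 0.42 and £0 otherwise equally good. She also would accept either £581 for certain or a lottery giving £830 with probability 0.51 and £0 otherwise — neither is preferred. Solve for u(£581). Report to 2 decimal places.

First, u(£830) = 0.42·u(£2,000) + 0.58·u(£0) = 0.42.
Chaining: u(£581) = 0.51·0.42 + 0.49·0.00 = 0.2142.

0.21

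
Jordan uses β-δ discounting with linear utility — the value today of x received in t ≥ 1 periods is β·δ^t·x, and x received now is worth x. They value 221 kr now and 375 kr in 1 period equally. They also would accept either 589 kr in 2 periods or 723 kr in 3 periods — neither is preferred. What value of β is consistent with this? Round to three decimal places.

β ≈ 0.723

From the later pair, β·δ^2·589 = β·δ^3·723; dividing through, δ = 589/723 = 0.81466.
Substituting δ into 221 = β·δ·375: β = 221/(305.498) ≈ 0.723.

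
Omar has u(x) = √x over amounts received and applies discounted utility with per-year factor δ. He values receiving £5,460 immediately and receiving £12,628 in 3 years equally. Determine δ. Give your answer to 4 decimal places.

δ ≈ 0.8696

The payoff in 3 years is discounted by δ^3, so u(5460) = δ^3·u(12628) and δ^3 = u(5460)/u(12628).
Since u(x) = √x, δ^3 = √(5460/12628) = 0.65755.
Hence δ = (0.65755)^(1/3) = 0.869580.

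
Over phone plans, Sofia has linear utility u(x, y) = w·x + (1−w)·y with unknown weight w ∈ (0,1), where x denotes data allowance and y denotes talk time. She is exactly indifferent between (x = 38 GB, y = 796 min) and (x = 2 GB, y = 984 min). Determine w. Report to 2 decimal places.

u(38,796) = u(2,984) means w·38 + (1−w)·796 = w·2 + (1−w)·984.
Rearranging, 36·w − 188·(1−w) = 0.
The marginal rate of substitution is 188/36, so w = 188/(36+188) = 0.84.

w = 0.84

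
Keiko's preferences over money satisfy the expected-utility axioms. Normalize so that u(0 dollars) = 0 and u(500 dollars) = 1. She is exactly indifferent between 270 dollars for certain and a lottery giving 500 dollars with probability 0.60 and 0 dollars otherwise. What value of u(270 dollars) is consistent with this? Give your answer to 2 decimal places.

0.60

The indifference gives u(270 dollars) = 0.60·u(500 dollars) + 0.40·u(0 dollars) = 0.60·1 + 0.40·0 = 0.60.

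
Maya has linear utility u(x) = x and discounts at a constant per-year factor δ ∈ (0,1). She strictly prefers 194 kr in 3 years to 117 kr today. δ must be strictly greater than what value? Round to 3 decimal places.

Under u(x) = x this choice says 117 < δ^3·194.
Hence δ^3 > 117/194 = 0.60309, and x ↦ x^(1/3) is increasing on (0,∞).
δ > (117/194)^(1/3) ≈ 0.845.

δ > 0.845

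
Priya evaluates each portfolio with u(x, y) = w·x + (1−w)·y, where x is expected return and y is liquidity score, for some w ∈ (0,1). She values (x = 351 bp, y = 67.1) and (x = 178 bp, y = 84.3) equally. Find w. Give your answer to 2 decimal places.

Equating utilities: w·351 + (1−w)·67.1 = w·178 + (1−w)·84.3.
w·(351−178) = (1−w)·(84.3−67.1), i.e. w·173 = (1−w)·17.2.
So w/(1−w) = 17.2/173 = 0.0994, giving w = 17.2/(173+17.2) = 0.09.

w = 0.09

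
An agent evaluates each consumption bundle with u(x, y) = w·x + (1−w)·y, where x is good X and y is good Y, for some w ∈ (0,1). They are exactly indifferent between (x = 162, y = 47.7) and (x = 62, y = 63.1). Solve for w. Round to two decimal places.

u(162,47.7) = u(62,63.1) means w·162 + (1−w)·47.7 = w·62 + (1−w)·63.1.
Rearranging, 100·w − 15.4·(1−w) = 0.
The marginal rate of substitution is 15.4/100, so w = 15.4/(100+15.4) = 0.13.

w = 0.13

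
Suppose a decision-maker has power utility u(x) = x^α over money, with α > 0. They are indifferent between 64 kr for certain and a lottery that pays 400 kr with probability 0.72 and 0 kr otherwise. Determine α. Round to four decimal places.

α ≈ 0.1793

Since u(0) = 0, the lottery's EU is 0.72·400^α.
Indifference: 64^α = 0.72·400^α, so (64/400)^α = 0.72.
Take logs: α = ln 0.72 / ln(64/400) ≈ 0.179258.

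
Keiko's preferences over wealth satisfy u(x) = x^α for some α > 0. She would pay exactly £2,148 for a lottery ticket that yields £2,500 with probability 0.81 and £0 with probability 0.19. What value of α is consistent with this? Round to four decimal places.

Since u(0) = 0, the lottery's EU is 0.81·2500^α.
Setting u(2148) equal to that: 2148^α = 0.81·2500^α ⇒ (2148/2500)^α = 0.81.
Taking logs: α·ln(2148/2500) = ln(0.81), so α = -0.2107210 / -0.1517536 ≈ 1.3886.

α ≈ 1.3886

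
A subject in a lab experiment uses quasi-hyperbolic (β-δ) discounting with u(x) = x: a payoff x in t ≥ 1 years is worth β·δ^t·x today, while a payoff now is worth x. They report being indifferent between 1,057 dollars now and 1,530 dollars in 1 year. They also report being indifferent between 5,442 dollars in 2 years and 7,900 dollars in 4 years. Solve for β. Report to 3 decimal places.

Both payoffs in the second observation are in the future, so β drops out: δ^2·5442 = δ^4·7900 ⇒ δ^2 = 5442/7900 = 0.68886, so δ = 0.82998.
Now use the now-vs-future pair: 1057 = β·δ·1530 gives β = 1057/(0.82998·1530) ≈ 0.832.

β ≈ 0.832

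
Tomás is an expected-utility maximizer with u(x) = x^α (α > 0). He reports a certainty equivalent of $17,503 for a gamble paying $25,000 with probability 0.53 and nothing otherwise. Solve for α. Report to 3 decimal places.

EU(lottery) = 0.53·25000^α + 0.47·0 = 0.53·25000^α.
Indifference: 17503^α = 0.53·25000^α, so (17503/25000)^α = 0.53.
Taking logs: α·ln(17503/25000) = ln(0.53), so α = -0.634878 / -0.356504 ≈ 1.781.

α ≈ 1.781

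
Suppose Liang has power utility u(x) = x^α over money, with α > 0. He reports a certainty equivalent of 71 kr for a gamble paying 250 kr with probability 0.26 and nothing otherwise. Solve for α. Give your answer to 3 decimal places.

α ≈ 1.070

The lottery's expected utility is 0.26·u(250) + 0.74·u(0) = 0.26·250^α (since u(0) = 0 for α > 0).
Indifference: 71^α = 0.26·250^α, so (71/250)^α = 0.26.
α = ln(0.26) / ln(71/250) = -1.347074/-1.258781 ≈ 1.070.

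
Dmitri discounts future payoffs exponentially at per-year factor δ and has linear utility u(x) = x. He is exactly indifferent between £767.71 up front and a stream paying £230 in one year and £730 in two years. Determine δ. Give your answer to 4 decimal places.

Equating present values: 767.71 = 230δ + 730δ².
So 730δ² + 230δ − 767.71 = 0.
δ = (−230 + √(230² + 4·730·767.71)) / (2·730) = (−230 + √2294613.20) / 1460 ≈ 0.8800.

δ ≈ 0.8800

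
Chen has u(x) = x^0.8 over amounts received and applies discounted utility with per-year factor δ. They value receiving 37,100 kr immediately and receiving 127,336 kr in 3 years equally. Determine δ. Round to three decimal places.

δ ≈ 0.720

The payoff in 3 years is discounted by δ^3, so u(37100) = δ^3·u(127336) and δ^3 = u(37100)/u(127336).
Since u(x) = x^0.8, δ^3 = (37100/127336)^0.8 = 0.29136^0.8 = 0.37285.
So δ = 0.37285^(1/3) ≈ 0.720.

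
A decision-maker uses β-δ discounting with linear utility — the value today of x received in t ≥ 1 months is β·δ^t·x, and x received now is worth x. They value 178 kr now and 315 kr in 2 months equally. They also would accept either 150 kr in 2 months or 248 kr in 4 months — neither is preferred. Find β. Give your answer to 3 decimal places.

β ≈ 0.934

The second indifference involves only future payoffs, so β cancels: β·δ^2·150 = β·δ^4·248, giving δ^2 = 150/248 = 0.60484, so δ = 0.77771.
Now use the now-vs-future pair: 178 = β·δ^2·315 gives β = 178/(0.60484·315) ≈ 0.934.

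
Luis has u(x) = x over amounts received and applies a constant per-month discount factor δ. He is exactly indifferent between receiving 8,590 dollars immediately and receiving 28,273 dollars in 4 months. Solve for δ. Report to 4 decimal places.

Equating discounted utilities: u(8590) = δ^4·u(28273) ⇒ δ^4 = u(8590)/u(28273).
With u(x) = x: δ^4 = 8590/28273 = 0.30382.
So δ = 0.30382^(1/4) ≈ 0.7424.

δ ≈ 0.7424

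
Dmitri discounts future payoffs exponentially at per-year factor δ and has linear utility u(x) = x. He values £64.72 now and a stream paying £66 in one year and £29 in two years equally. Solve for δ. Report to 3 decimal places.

δ ≈ 0.740

Equating present values: 64.72 = 66δ + 29δ².
Rearranged: 29δ² + 66δ − 64.72 = 0.
By the quadratic formula (taking the positive root), δ = (−66 + √11863.52) / 58 ≈ 0.740.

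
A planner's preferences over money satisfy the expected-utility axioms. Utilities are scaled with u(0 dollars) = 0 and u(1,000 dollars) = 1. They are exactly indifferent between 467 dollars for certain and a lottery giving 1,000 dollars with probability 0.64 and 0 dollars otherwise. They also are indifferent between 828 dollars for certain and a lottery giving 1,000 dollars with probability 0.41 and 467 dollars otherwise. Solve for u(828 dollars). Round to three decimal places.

0.788

First, u(467 dollars) = 0.64·u(1,000 dollars) + 0.36·u(0 dollars) = 0.64.
The second indifference gives u(828 dollars) = 0.41·u(1,000 dollars) + 0.59·u(467 dollars) = 0.41·1.00 + 0.59·0.64 = 0.7876.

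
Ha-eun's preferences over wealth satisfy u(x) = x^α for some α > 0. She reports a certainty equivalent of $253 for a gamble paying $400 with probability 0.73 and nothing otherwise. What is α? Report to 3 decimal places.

α ≈ 0.687

The lottery's expected utility is 0.73·u(400) + 0.27·u(0) = 0.73·400^α (since u(0) = 0 for α > 0).
Equating: 253^α = 0.73·400^α, i.e. 0.6325^α = 0.73.
α = ln(0.73) / ln(253/400) = -0.314711/-0.458075 ≈ 0.687.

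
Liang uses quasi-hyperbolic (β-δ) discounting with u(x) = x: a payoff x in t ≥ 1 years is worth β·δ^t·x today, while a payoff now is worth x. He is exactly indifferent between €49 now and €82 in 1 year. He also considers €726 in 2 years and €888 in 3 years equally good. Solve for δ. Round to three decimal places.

δ ≈ 0.818

Both payoffs in the second observation are in the future, so β drops out: δ^2·726 = δ^3·888 ⇒ δ = 726/888 = 0.81757.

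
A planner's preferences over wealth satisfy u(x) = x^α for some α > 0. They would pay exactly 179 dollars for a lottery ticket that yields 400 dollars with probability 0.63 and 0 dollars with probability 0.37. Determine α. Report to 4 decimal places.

The lottery's expected utility is 0.63·u(400) + 0.37·u(0) = 0.63·400^α (since u(0) = 0 for α > 0).
Indifference: 179^α = 0.63·400^α, so (179/400)^α = 0.63.
Taking logs: α·ln(179/400) = ln(0.63), so α = -0.4620355 / -0.8040787 ≈ 0.5746.

α ≈ 0.5746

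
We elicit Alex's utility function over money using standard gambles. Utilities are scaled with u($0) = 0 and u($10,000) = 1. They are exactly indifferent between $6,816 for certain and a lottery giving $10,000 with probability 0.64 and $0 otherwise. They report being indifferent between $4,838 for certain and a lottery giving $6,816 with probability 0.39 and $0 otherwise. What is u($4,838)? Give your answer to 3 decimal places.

First, u($6,816) = 0.64·u($10,000) + 0.36·u($0) = 0.64.
Chaining: u($4,838) = 0.39·0.64 + 0.61·0.00 = 0.2496.

0.250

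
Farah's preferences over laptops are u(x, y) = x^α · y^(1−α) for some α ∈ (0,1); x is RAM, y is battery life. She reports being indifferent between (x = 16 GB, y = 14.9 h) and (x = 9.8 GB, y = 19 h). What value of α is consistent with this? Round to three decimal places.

Indifference: 16^α · 14.9^(1−α) = 9.8^α · 19^(1−α).
(16/9.8)^α = (19/14.9)^(1−α); take logs: α·ln(16/9.8) = (1−α)·ln(19/14.9), i.e. α·0.490206 = (1−α)·0.243078.
So α/(1−α) = (0.243078)/(0.490206) = 0.495869, and α = 0.495869/1.495869 ≈ 0.331.

α ≈ 0.331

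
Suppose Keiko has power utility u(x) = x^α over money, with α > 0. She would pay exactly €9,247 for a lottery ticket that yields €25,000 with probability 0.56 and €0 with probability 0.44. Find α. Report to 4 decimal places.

α ≈ 0.5830

EU(lottery) = 0.56·25000^α + 0.44·0 = 0.56·25000^α.
Equating: 9247^α = 0.56·25000^α, i.e. 0.3699^α = 0.56.
α = ln(0.56) / ln(9247/25000) = -0.5798185/-0.9945767 ≈ 0.5830.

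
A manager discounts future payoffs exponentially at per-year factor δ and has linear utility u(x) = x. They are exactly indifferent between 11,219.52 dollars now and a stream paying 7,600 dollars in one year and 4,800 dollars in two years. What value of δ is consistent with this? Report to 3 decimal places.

δ ≈ 0.930

The stream is worth 7600δ + 4800δ² today, so 7600δ + 4800δ² = 11219.52.
That is, 4800δ² + 7600δ − 11219.52 = 0, a quadratic in δ.
By the quadratic formula (taking the positive root), δ = (−7600 + √273174784.00) / 9600 ≈ 0.930.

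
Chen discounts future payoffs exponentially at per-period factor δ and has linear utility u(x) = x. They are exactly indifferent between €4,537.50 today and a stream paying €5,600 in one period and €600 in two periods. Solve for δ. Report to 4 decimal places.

The stream is worth 5600δ + 600δ² today, so 5600δ + 600δ² = 4537.50.
Rearranged: 600δ² + 5600δ − 4537.50 = 0.
The positive root is δ = [−5600 + √(5600² + 4·600·4537.50)] / (2·600) = (−5600 + 6500.000)/1200 ≈ 0.7500.

δ ≈ 0.7500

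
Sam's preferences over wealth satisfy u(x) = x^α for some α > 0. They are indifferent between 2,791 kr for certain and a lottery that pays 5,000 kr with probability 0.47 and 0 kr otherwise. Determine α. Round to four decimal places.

α ≈ 1.2950

EU(lottery) = 0.47·5000^α + 0.53·0 = 0.47·5000^α.
Indifference: 2791^α = 0.47·5000^α, so (2791/5000)^α = 0.47.
α = ln(0.47) / ln(2791/5000) = -0.7550226/-0.5830380 ≈ 1.2950.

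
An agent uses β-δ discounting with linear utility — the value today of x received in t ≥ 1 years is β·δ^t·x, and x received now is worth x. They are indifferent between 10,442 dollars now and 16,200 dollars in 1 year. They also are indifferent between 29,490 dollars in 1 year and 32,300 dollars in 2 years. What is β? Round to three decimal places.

β ≈ 0.706

From the later pair, β·δ^1·29490 = β·δ^2·32300; dividing through, δ = 29490/32300 = 0.91300.
The first indifference: 10442 = β·δ·16200, so β = 10442/(δ·16200) = 10442/(0.91300·16200) ≈ 0.706.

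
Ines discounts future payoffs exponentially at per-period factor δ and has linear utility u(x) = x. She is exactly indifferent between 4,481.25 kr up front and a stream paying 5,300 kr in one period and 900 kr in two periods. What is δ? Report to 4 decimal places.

The stream is worth 5300δ + 900δ² today, so 5300δ + 900δ² = 4481.25.
Rearranged: 900δ² + 5300δ − 4481.25 = 0.
The positive root is δ = [−5300 + √(5300² + 4·900·4481.25)] / (2·900) = (−5300 + 6650.000)/1800 ≈ 0.7500.

δ ≈ 0.7500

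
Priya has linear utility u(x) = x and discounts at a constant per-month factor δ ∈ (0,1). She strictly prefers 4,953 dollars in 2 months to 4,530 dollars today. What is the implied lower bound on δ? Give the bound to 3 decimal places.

δ > 0.956

Under u(x) = x this choice says 4530 < δ^2·4953.
Hence δ^2 > 4530/4953 = 0.91460, and x ↦ x^(1/2) is increasing on (0,∞).
δ > (4530/4953)^(1/2) ≈ 0.956.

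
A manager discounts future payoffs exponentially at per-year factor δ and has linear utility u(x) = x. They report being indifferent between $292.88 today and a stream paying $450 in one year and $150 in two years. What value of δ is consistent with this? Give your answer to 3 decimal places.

δ ≈ 0.550

Present value of the stream is 450·δ + 150·δ². Indifference gives 450δ + 150δ² = 292.88.
So 150δ² + 450δ − 292.88 = 0.
The positive root is δ = [−450 + √(450² + 4·150·292.88)] / (2·150) = (−450 + 615.002)/300 ≈ 0.550.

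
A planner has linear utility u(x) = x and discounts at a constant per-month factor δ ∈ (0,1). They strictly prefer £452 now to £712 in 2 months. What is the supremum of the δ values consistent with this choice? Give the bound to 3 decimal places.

δ < 0.797

Comparing present values: 452 > δ^2·712.
So δ^2 < 452/712 = 0.63483; taking the square root of both positive sides preserves the inequality.
δ < (452/712)^(1/2) ≈ 0.797.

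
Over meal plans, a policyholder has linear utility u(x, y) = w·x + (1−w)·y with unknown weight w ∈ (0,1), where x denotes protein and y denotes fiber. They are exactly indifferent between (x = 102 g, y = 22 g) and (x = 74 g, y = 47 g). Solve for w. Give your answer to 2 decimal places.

w = 0.47

u(102,22) = u(74,47) means w·102 + (1−w)·22 = w·74 + (1−w)·47.
w·(102−74) = (1−w)·(47−22), i.e. w·28 = (1−w)·25.
So w/(1−w) = 25/28 = 0.8929, giving w = 25/(28+25) = 0.47.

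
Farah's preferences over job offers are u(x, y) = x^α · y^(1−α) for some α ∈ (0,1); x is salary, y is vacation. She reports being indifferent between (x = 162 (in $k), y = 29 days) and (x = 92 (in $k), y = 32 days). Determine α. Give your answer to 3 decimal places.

The Cobb–Douglas utilities coincide, so 162^α·29^(1−α) = 92^α·32^(1−α).
(162/92)^α = (32/29)^(1−α); take logs: α·ln(162/92) = (1−α)·ln(32/29), i.e. α·0.565808 = (1−α)·0.098440.
So α/(1−α) = (0.098440)/(0.565808) = 0.173981, and α = 0.173981/1.173981 ≈ 0.148.

α ≈ 0.148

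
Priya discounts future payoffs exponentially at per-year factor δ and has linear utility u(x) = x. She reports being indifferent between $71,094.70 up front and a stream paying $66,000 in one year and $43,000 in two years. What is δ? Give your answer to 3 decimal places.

δ ≈ 0.730

Equating present values: 71094.70 = 66000δ + 43000δ².
Rearranged: 43000δ² + 66000δ − 71094.70 = 0.
By the quadratic formula (taking the positive root), δ = (−66000 + √16584288400.00) / 86000 ≈ 0.730.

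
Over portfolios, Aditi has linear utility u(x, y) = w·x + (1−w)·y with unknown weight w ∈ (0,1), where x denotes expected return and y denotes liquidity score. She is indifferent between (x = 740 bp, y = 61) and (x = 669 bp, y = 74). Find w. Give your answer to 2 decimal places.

Indifference: w·740 + (1−w)·61 = w·669 + (1−w)·74.
Collecting terms: w·71 = (1−w)·13.
The marginal rate of substitution is 13/71, so w = 13/(71+13) = 0.15.

w = 0.15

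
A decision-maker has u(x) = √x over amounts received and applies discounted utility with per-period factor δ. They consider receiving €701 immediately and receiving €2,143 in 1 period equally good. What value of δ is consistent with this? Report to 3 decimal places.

Indifference means u(701) = δ · u(2143), so δ = u(701)/u(2143).
With u(x) = √x: δ = √701/√2143 = √(701/2143) = 0.57194.

δ ≈ 0.572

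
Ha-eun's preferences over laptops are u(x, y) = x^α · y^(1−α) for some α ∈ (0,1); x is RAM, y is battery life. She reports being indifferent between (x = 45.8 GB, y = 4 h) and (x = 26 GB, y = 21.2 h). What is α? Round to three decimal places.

Indifference: 45.8^α · 4^(1−α) = 26^α · 21.2^(1−α).
Taking logs: α·ln 45.8 + (1−α)·ln 4 = α·ln 26 + (1−α)·ln 21.2, i.e. α·0.566188 = (1−α)·1.667707.
Thus α·(2.233895) = 1.667707, so α = 1.667707/2.233895 ≈ 0.747.

α ≈ 0.747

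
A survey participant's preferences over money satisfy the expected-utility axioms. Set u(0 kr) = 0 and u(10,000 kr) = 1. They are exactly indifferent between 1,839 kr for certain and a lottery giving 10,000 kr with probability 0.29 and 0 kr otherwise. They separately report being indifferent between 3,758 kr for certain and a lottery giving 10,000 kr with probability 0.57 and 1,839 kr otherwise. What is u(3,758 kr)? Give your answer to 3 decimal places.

From the first indifference, u(1,839 kr) = 0.29·u(10,000 kr) + 0.71·u(0 kr) = 0.29·1 + 0.71·0 = 0.29.
The second indifference gives u(3,758 kr) = 0.57·u(10,000 kr) + 0.43·u(1,839 kr) = 0.57·1.00 + 0.43·0.29 = 0.6947.

0.695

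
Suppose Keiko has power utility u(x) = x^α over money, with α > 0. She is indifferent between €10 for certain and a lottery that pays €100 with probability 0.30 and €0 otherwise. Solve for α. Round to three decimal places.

EU(lottery) = 0.30·100^α + 0.70·0 = 0.30·100^α.
Equating: 10^α = 0.30·100^α, i.e. 0.1000^α = 0.30.
α = ln(0.30) / ln(10/100) = -1.203973/-2.302585 ≈ 0.523.

α ≈ 0.523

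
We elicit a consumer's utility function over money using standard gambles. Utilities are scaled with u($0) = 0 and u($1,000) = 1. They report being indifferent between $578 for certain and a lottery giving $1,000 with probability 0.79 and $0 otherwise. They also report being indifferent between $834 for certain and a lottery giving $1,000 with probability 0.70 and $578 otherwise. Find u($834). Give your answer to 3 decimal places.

0.937

From the first indifference, u($578) = 0.79·u($1,000) + 0.21·u($0) = 0.79·1 + 0.21·0 = 0.79.
Chaining: u($834) = 0.70·1.00 + 0.30·0.79 = 0.9370.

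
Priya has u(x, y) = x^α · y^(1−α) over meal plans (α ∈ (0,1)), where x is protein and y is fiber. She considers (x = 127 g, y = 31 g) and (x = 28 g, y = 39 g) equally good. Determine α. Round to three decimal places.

α ≈ 0.132

The Cobb–Douglas utilities coincide, so 127^α·31^(1−α) = 28^α·39^(1−α).
Rearrange to (127/28)^α = (39/31)^(1−α) and take logs: α·1.511983 = (1−α)·0.229574.
So α/(1−α) = (0.229574)/(1.511983) = 0.151836, and α = 0.151836/1.151836 ≈ 0.132.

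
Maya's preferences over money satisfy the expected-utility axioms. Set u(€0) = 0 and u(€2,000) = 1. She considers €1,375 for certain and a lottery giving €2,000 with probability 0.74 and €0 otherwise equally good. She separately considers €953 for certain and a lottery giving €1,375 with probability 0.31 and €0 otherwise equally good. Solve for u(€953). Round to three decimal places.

First, u(€1,375) = 0.74·u(€2,000) + 0.26·u(€0) = 0.74.
The second indifference gives u(€953) = 0.31·u(€1,375) + 0.69·u(€0) = 0.31·0.74 + 0.69·0.00 = 0.2294.

0.229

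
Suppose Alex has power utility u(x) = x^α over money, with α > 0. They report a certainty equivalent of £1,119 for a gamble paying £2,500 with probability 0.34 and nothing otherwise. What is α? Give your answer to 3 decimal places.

α ≈ 1.342

EU(lottery) = 0.34·2500^α + 0.66·0 = 0.34·2500^α.
Indifference: 1119^α = 0.34·2500^α, so (1119/2500)^α = 0.34.
Taking logs: α·ln(1119/2500) = ln(0.34), so α = -1.078810 / -0.803855 ≈ 1.342.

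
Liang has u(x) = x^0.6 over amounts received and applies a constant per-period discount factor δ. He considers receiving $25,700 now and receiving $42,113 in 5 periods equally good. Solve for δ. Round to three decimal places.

Indifference means u(25700) = δ^5 · u(42113), so δ^5 = u(25700)/u(42113).
With u(x) = x^0.6: δ^5 = 25700^0.6/42113^0.6 = (25700/42113)^0.6 = 0.74355.
So δ = 0.74355^(1/5) ≈ 0.942.

δ ≈ 0.942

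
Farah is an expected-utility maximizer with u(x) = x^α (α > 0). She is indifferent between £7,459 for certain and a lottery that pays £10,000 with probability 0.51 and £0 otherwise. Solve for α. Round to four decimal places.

α ≈ 2.2968

Since u(0) = 0, the lottery's EU is 0.51·10000^α.
Indifference: 7459^α = 0.51·10000^α, so (7459/10000)^α = 0.51.
α = ln(0.51) / ln(7459/10000) = -0.6733446/-0.2931637 ≈ 2.2968.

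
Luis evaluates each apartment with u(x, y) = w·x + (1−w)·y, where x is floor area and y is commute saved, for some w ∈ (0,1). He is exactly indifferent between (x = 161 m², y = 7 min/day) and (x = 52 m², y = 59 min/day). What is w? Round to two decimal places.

w = 0.32

u(161,7) = u(52,59) means w·161 + (1−w)·7 = w·52 + (1−w)·59.
Rearranging, 109·w − 52·(1−w) = 0.
Hence w = 52/(109+52) = 52/161 = 0.32.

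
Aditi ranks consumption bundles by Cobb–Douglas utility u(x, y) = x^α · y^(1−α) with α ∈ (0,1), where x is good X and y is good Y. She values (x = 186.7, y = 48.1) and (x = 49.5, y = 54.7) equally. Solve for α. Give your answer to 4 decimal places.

Set the two utilities equal: 186.7^α·48.1^(1−α) = 49.5^α·54.7^(1−α).
(186.7/49.5)^α = (54.7/48.1)^(1−α); take logs: α·ln(186.7/49.5) = (1−α)·ln(54.7/48.1), i.e. α·1.3275304 = (1−α)·0.1285815.
So α/(1−α) = (0.1285815)/(1.3275304) = 0.0968577, and α = 0.0968577/1.0968577 ≈ 0.0883.

α ≈ 0.0883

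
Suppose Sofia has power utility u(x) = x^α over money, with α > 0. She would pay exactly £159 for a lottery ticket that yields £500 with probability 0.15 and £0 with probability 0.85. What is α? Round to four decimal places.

α ≈ 1.6559

Since u(0) = 0, the lottery's EU is 0.15·500^α.
Setting u(159) equal to that: 159^α = 0.15·500^α ⇒ (159/500)^α = 0.15.
Take logs: α = ln 0.15 / ln(159/500) ≈ 1.655855.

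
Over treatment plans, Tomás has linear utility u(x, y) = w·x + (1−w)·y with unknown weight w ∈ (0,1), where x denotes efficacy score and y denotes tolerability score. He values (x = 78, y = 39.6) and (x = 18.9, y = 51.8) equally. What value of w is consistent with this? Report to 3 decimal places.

w = 0.171

Indifference: w·78 + (1−w)·39.6 = w·18.9 + (1−w)·51.8.
Rearranging, 59.1·w − 12.2·(1−w) = 0.
The marginal rate of substitution is 12.2/59.1, so w = 12.2/(59.1+12.2) = 0.171.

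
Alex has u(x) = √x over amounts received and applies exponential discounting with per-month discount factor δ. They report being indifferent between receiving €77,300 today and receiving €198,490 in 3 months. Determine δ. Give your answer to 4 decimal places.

δ ≈ 0.8546

The payoff in 3 months is discounted by δ^3, so u(77300) = δ^3·u(198490) and δ^3 = u(77300)/u(198490).
With u(x) = √x: δ^3 = √77300/√198490 = √(77300/198490) = 0.62405.
So δ = 0.62405^(1/3) ≈ 0.8546.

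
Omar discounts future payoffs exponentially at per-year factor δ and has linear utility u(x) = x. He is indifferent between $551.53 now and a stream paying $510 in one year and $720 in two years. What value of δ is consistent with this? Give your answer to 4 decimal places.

δ ≈ 0.5900

Equating present values: 551.53 = 510δ + 720δ².
That is, 720δ² + 510δ − 551.53 = 0, a quadratic in δ.
By the quadratic formula (taking the positive root), δ = (−510 + √1848506.40) / 1440 ≈ 0.5900.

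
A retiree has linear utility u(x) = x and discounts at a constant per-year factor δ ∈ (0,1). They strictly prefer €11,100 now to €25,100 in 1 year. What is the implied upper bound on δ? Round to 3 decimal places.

The preference means 11100 > δ·25100.
Dividing through by 25100 gives δ < 0.44223.

δ < 0.442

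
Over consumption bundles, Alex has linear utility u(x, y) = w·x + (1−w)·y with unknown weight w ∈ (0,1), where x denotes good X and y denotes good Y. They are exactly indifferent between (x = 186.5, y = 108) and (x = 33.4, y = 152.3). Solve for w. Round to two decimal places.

Indifference: w·186.5 + (1−w)·108 = w·33.4 + (1−w)·152.3.
Rearranging, 153.1·w − 44.3·(1−w) = 0.
The marginal rate of substitution is 44.3/153.1, so w = 44.3/(153.1+44.3) = 0.22.

w = 0.22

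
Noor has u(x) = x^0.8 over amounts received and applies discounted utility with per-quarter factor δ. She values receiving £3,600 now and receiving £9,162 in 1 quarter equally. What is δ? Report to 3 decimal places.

The payoff in 1 quarter is discounted by δ, so u(3600) = δ·u(9162) and δ = u(3600)/u(9162).
Since u(x) = x^0.8, δ = (3600/9162)^0.8 = 0.39293^0.8 = 0.47364.

δ ≈ 0.474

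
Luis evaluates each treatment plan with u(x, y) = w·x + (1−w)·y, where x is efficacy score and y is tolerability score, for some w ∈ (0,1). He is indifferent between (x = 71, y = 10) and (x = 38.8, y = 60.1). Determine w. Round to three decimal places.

Indifference: w·71 + (1−w)·10 = w·38.8 + (1−w)·60.1.
Rearranging, 32.2·w − 50.1·(1−w) = 0.
The marginal rate of substitution is 50.1/32.2, so w = 50.1/(32.2+50.1) = 0.609.

w = 0.609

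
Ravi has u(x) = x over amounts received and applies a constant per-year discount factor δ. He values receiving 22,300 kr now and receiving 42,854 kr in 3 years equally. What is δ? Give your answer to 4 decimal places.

The payoff in 3 years is discounted by δ^3, so u(22300) = δ^3·u(42854) and δ^3 = u(22300)/u(42854).
With u(x) = x: δ^3 = 22300/42854 = 0.52037.
Hence δ = (0.52037)^(1/3) = 0.804337.

δ ≈ 0.8043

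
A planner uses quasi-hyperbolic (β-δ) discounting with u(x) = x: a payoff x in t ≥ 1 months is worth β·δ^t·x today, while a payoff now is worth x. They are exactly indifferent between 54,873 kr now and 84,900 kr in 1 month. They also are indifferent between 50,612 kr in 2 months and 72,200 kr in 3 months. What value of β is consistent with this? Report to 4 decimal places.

Both payoffs in the second observation are in the future, so β drops out: δ^2·50612 = δ^3·72200 ⇒ δ = 50612/72200 = 0.70100.
Now use the now-vs-future pair: 54873 = β·δ·84900 gives β = 54873/(0.70100·84900) ≈ 0.9220.

β ≈ 0.9220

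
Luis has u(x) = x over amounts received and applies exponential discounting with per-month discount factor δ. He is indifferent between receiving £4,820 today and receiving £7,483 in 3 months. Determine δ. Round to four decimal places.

δ ≈ 0.8636

Indifference means u(4820) = δ^3 · u(7483), so δ^3 = u(4820)/u(7483).
With u(x) = x: δ^3 = 4820/7483 = 0.64413.
Hence δ = (0.64413)^(1/3) = 0.863622.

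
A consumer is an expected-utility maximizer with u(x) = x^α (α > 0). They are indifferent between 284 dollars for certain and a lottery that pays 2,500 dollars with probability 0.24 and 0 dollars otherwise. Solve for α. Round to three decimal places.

α ≈ 0.656

EU(lottery) = 0.24·2500^α + 0.76·0 = 0.24·2500^α.
Setting u(284) equal to that: 284^α = 0.24·2500^α ⇒ (284/2500)^α = 0.24.
α = ln(0.24) / ln(284/2500) = -1.427116/-2.175072 ≈ 0.656.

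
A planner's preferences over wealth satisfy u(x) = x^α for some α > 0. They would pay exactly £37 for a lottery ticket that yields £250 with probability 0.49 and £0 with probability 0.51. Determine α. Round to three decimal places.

EU(lottery) = 0.49·250^α + 0.51·0 = 0.49·250^α.
Equating: 37^α = 0.49·250^α, i.e. 0.1480^α = 0.49.
Taking logs: α·ln(37/250) = ln(0.49), so α = -0.713350 / -1.910543 ≈ 0.373.

α ≈ 0.373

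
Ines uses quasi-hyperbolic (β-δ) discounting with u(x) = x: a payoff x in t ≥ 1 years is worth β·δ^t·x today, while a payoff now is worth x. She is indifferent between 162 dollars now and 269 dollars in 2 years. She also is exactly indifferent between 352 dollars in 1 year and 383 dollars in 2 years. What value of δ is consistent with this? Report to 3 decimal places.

δ ≈ 0.919

The second indifference involves only future payoffs, so β cancels: β·δ^1·352 = β·δ^2·383, giving δ = 352/383 = 0.91906.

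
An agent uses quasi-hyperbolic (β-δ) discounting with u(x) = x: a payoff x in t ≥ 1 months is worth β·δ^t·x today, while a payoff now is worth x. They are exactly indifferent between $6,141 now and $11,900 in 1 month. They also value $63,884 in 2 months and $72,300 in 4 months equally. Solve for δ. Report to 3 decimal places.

From the later pair, β·δ^2·63884 = β·δ^4·72300; dividing through, δ^2 = 63884/72300 = 0.88360, so δ = 0.94000.

δ ≈ 0.940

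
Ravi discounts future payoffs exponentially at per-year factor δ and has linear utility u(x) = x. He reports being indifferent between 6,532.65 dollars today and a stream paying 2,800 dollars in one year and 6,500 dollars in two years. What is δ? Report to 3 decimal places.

δ ≈ 0.810

Present value of the stream is 2800·δ + 6500·δ². Indifference gives 2800δ + 6500δ² = 6532.65.
Rearranged: 6500δ² + 2800δ − 6532.65 = 0.
By the quadratic formula (taking the positive root), δ = (−2800 + √177688900.00) / 13000 ≈ 0.810.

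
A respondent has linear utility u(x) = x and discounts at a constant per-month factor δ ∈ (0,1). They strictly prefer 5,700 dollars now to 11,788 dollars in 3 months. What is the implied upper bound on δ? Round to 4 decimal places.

δ < 0.7849

The preference means 5700 > δ^3·11788.
Dividing by 11788: δ^3 < 0.48354. Both sides are positive, so the cube root keeps the direction.
δ < 0.48354^(1/3) = 0.7849.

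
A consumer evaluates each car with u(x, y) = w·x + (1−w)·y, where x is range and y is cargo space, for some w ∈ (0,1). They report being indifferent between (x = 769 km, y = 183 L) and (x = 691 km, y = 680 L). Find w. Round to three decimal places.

u(769,183) = u(691,680) means w·769 + (1−w)·183 = w·691 + (1−w)·680.
w·(769−691) = (1−w)·(680−183), i.e. w·78 = (1−w)·497.
So w/(1−w) = 497/78 = 6.3718, giving w = 497/(78+497) = 0.864.

w = 0.864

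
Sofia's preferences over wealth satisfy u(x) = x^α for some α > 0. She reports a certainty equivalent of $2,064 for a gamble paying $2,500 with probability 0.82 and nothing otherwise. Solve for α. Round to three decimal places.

α ≈ 1.036

EU(lottery) = 0.82·2500^α + 0.18·0 = 0.82·2500^α.
Equating: 2064^α = 0.82·2500^α, i.e. 0.8256^α = 0.82.
Take logs: α = ln 0.82 / ln(2064/2500) ≈ 1.03551.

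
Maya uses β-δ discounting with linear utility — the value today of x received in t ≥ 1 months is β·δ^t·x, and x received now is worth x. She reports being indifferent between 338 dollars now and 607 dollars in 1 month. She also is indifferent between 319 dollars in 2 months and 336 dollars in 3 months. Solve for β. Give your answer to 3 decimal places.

From the later pair, β·δ^2·319 = β·δ^3·336; dividing through, δ = 319/336 = 0.94940.
Now use the now-vs-future pair: 338 = β·δ·607 gives β = 338/(0.94940·607) ≈ 0.587.

β ≈ 0.587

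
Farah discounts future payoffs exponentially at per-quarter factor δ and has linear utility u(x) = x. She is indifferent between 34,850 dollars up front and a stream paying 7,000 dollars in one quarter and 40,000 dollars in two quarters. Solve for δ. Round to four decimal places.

δ ≈ 0.8500

Equating present values: 34850 = 7000δ + 40000δ².
Rearranged: 40000δ² + 7000δ − 34850 = 0.
The positive root is δ = [−7000 + √(7000² + 4·40000·34850)] / (2·40000) = (−7000 + 75000.000)/80000 ≈ 0.8500.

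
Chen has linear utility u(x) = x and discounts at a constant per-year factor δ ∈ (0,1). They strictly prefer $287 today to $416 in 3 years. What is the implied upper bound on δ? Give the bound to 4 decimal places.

δ < 0.8836

Comparing present values: 287 > δ^3·416.
So δ^3 < 287/416 = 0.68990; taking the cube root of both positive sides preserves the inequality.
δ < 0.68990^(1/3) = 0.8836.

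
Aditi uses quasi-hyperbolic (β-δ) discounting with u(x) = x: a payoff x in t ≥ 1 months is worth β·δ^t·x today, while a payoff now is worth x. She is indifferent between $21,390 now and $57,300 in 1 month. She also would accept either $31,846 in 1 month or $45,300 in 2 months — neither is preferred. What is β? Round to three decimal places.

β ≈ 0.531

From the later pair, β·δ^1·31846 = β·δ^2·45300; dividing through, δ = 31846/45300 = 0.70300.
The first indifference: 21390 = β·δ·57300, so β = 21390/(δ·57300) = 21390/(0.70300·57300) ≈ 0.531.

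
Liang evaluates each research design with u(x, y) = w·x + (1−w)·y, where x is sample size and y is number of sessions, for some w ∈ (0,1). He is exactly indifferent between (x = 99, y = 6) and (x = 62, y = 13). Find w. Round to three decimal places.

Indifference: w·99 + (1−w)·6 = w·62 + (1−w)·13.
Collecting terms: w·37 = (1−w)·7.
Hence w = 7/(37+7) = 7/44 = 0.159.

w = 0.159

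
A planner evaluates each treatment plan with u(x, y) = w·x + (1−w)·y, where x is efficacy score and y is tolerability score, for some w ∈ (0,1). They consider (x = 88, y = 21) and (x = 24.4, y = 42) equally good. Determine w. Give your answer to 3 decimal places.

w = 0.248

u(88,21) = u(24.4,42) means w·88 + (1−w)·21 = w·24.4 + (1−w)·42.
Rearranging, 63.6·w − 21·(1−w) = 0.
The marginal rate of substitution is 21/63.6, so w = 21/(63.6+21) = 0.248.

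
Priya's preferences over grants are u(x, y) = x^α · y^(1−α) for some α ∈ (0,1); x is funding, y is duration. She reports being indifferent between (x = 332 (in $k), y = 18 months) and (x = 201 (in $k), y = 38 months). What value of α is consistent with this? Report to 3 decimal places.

The Cobb–Douglas utilities coincide, so 332^α·18^(1−α) = 201^α·38^(1−α).
Taking logs: α·ln 332 + (1−α)·ln 18 = α·ln 201 + (1−α)·ln 38, i.e. α·0.501830 = (1−α)·0.747214.
So α/(1−α) = (0.747214)/(0.501830) = 1.488978, and α = 1.488978/2.488978 ≈ 0.598.

α ≈ 0.598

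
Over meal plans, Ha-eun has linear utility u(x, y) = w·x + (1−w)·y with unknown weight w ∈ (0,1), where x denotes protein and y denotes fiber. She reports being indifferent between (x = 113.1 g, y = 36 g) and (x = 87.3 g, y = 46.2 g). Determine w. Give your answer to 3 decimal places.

Indifference: w·113.1 + (1−w)·36 = w·87.3 + (1−w)·46.2.
w·(113.1−87.3) = (1−w)·(46.2−36), i.e. w·25.8 = (1−w)·10.2.
The marginal rate of substitution is 10.2/25.8, so w = 10.2/(25.8+10.2) = 0.283.

w = 0.283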